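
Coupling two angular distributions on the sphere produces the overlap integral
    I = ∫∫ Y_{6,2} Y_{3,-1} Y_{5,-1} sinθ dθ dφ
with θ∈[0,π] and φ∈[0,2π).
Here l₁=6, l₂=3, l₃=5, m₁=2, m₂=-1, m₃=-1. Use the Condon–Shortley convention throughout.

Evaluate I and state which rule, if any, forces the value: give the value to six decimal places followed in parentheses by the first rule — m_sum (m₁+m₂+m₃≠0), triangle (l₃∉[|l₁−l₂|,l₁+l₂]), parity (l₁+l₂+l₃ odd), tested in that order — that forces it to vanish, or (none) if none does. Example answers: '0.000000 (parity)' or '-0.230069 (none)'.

0.134828 (none)

m-sum 0 ✓  L=14 even ✓  3≤5≤9 ✓
Π(2lᵢ+1) = 13×7×11 = 1001
triangle coeff Δ(6,3,5) = 1/675675
Σ_t [1,3]: t=1:−1/8640 t=2:+1/2304 t=3:−1/8640 = 7/34560
(3j)²=7/429 [(6 3 5; 0 0 0)], sign=-1
Σ_t [0,2]: t=0:+1/27648 t=1:−1/4320 t=2:+1/11520 = -1/9216
(3j)²=2/143 [(6 3 5; 2 -1 -1)], sign=-1
⇒ 4πI² = 98/429
I = (+1)√(98/429/(4π)) = 0.13482780
No selection rule forces the value: the integral is nonzero (none).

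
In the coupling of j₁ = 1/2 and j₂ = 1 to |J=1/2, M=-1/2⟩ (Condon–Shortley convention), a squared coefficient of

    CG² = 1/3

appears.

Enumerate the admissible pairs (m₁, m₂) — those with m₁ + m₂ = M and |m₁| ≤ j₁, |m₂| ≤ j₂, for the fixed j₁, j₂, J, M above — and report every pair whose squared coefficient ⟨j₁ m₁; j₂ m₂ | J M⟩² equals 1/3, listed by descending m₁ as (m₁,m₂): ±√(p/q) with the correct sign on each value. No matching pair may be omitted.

Admissible pairs with m₁+m₂ = M = -1/2: (-1/2,0), (1/2,-1)
  (m₁,m₂)=(1/2,-1): CG² = 2/3, CG = +√(2/3)
  (m₁,m₂)=(-1/2,0): CG² = 1/3, CG = −√(1/3)   ← matches the target
Pairs with CG² = 1/3: (-1/2,0): −√(1/3)

(-1/2,0): −√(1/3)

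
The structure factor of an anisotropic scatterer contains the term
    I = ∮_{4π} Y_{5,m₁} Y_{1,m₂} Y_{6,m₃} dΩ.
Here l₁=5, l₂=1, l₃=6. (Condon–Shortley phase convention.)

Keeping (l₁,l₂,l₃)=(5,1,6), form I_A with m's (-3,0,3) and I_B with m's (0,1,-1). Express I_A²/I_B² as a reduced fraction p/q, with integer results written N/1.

l's match ⇒ only the (l;m) 3-j factors differ between A and B.
A: triangle coeff Δ(5,1,6) = 1/858; Σ_t [0,0]: t=0:+1/80640 = 1/80640; (3j)²=9/286 [(5 1 6; -3 0 3)], sign=-1
B: triangle coeff Δ(5,1,6) = 1/858; Σ_t [0,0]: t=0:+1/28800 = 1/28800; (3j)²=7/286 [(5 1 6; 0 1 -1)], sign=-1
I_A²/I_B² = (9/286)/(7/286) = 9/7

9/7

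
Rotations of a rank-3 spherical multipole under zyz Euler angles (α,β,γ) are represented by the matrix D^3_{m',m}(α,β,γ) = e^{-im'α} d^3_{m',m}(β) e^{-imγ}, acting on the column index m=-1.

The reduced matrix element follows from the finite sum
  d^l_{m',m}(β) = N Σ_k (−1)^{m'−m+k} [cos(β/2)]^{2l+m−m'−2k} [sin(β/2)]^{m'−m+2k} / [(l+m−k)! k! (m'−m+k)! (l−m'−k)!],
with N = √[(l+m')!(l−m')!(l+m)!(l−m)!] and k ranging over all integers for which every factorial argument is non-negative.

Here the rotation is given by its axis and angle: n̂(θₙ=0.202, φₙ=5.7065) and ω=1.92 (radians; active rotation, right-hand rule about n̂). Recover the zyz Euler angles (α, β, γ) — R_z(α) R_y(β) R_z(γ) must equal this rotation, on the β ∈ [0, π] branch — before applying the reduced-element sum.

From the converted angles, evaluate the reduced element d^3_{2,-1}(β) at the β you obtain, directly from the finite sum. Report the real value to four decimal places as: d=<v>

Axis–angle → zyz. n̂ = (sinθₙcosφₙ, sinθₙsinφₙ, cosθₙ) = (+0.168182, -0.109393, +0.979667), ω = 1.9200.
R = I cosω + sinω [n̂]ₓ + (1−cosω) n̂n̂ᵀ gives
  R = [-0.304187, -0.945233, +0.118346; +0.895847, -0.326088, -0.301868; +0.323926, +0.014196, +0.945976]
β = atan2(√(R₁₃²+R₂₃²), R₃₃) = 0.330205; α = atan2(R₂₃, R₁₃) mod 2π = 5.086019; γ = atan2(R₃₂, −R₃₁) mod 2π = 3.097797
d^3_{2,-1}(β=0.3302) via the finite sum:
With c≡cos(β/2)=0.986401 and s≡sin(β/2)=0.164354, N=[120·1·2·24]^{1/2}=75.894664
Admissible k: 0..1 (factorial args all ≥0)
  k=0: (−1)^3·75.8947/(12)·0.9864^3·0.1644^3 = -0.026948
  k=1: (−1)^4·75.8947/(24)·0.9864^1·0.1644^5 = +0.000374
d^3_{2,-1}(0.3302) = -0.026948 +0.000374 = -0.026574

d=-0.0266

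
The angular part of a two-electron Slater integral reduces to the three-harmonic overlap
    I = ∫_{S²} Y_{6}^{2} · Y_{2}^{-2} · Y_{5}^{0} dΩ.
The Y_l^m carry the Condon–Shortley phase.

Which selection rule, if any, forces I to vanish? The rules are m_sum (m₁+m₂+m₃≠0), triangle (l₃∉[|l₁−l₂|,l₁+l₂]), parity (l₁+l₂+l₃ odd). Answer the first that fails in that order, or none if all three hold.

parity

m₁+m₂+m₃ = 2 − 2 + 0 = 0  ✓
triangle: |6−2|=4 ≤ l₃=5 ≤ 6+2=8  ✓
parity: l₁+l₂+l₃ = 13 is odd  ✗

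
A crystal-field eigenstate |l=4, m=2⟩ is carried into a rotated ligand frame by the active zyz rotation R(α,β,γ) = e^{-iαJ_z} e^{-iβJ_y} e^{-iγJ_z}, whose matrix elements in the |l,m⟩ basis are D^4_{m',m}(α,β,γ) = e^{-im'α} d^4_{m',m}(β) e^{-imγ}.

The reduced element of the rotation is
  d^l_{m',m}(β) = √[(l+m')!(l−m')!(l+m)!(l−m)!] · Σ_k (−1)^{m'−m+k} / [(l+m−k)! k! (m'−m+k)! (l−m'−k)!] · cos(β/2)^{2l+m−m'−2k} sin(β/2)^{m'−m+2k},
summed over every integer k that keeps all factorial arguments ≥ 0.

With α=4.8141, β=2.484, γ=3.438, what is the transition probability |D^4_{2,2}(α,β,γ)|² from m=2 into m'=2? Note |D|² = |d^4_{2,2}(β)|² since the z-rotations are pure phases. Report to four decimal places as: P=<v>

P=0.0141

Split into d^4_{2,2}(β=2.4840) × two z-phases.
c=cos(2.484000/2)=0.322904, s=sin(2.484000/2)=0.946432; N=√[720·2·720·2]=1440.000000
The bounds max(0,m−m')=0 and min(l+m,l−m')=2 give 3 terms
  k=0: (−1)^0·1440.0000/(1440)·0.3229^8·0.9464^0 = +0.000118
  k=1: (−1)^1·1440.0000/(120)·0.3229^6·0.9464^2 = -0.012184
  k=2: (−1)^2·1440.0000/(96)·0.3229^4·0.9464^4 = +0.130841
d^4_{2,2}(2.4840) = +0.000118 -0.012184 +0.130841 = +0.118774
|D^4_{2,2}|² = |d^4_{2,2}(β)|² = (+0.118774)² = 0.014107 (the z-rotation phases have unit modulus)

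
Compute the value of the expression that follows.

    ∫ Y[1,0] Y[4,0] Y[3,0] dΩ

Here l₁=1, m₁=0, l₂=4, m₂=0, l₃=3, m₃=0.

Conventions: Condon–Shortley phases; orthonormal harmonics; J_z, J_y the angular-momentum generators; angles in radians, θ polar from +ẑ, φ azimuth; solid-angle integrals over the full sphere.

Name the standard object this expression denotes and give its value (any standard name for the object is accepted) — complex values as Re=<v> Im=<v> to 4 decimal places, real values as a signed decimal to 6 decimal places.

Gaunt coefficient, +0.246233

This is a Gaunt coefficient — the integral of a triple product of spherical harmonics over the sphere.
m-sum 0 ✓  L=8 even ✓  3≤3≤5 ✓
Π(2lᵢ+1) = 3×9×7 = 189
triangle coeff Δ(1,4,3) = 1/252
Σ_t [1,1]: t=1:−1/36 = -1/36
(3j)²=4/63 [(1 4 3; 0 0 0)], sign=+1
(m-triple is (0,0,0) — same symbol as above.)
⇒ 4πI² = 16/21
I = (+1)√(16/21/(4π)) = 0.24623252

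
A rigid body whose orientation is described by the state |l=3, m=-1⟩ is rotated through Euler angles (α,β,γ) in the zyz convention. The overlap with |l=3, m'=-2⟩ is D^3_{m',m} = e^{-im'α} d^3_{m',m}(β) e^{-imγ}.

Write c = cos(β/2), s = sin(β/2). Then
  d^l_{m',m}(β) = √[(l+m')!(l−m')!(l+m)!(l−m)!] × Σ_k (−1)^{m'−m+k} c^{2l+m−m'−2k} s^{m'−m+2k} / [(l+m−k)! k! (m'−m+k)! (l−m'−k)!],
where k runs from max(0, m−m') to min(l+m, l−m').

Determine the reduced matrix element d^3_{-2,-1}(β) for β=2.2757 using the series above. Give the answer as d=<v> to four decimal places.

d^3_{-2,-1}(β=2.2757) via the finite sum:
With c≡cos(β/2)=0.419547 and s≡sin(β/2)=0.907734, N=[1·120·2·24]^{1/2}=75.894664
k: max(0,(-1)−(-2))=1 … min(3+(-1),3−(-2))=2
  k=1: (−1)^0·75.8947/(24)·0.4195^5·0.9077^1 = +0.037313
  k=2: (−1)^1·75.8947/(12)·0.4195^3·0.9077^3 = -0.349339
d^3_{-2,-1}(2.2757) = +0.037313 -0.349339 = -0.312026

d=-0.3120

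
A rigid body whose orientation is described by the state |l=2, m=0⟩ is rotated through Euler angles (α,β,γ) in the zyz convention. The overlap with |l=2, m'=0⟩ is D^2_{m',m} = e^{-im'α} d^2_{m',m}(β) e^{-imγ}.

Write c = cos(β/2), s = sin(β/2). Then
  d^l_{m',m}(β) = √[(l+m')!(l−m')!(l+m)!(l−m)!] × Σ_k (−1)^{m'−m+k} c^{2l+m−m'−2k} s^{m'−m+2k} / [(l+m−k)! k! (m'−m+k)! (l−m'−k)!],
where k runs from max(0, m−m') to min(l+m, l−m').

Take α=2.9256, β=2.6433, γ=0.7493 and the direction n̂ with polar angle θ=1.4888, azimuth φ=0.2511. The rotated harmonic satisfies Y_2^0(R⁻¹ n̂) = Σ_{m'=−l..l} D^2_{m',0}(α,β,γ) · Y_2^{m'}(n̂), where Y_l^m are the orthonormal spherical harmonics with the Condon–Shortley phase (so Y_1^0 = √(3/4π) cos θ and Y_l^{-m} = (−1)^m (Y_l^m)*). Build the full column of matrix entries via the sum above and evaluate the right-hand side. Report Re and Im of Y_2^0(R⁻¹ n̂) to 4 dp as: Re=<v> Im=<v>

Need the full column D^2_{m',0} for m'=−2..2 at α=2.9256, β=2.6433, γ=0.7493.
cos(β/2)=0.246577, sin(β/2)=0.969123
d^2_{-2,0}: single k=2 term ⇒ +0.139874;  D = +0.127025-0.058562i
d^2_{-1,0}: k∈[1..2] ⇒ +0.035589 -0.549749 = -0.514161;  D = +0.502214-0.110193i
d^2_{0,0}: k∈[0..2] ⇒ +0.003697 -0.228414 +0.882096 = +0.657379;  D = +0.657379+0.000000i
d^2_{1,0}: k∈[0..1] ⇒ -0.035589 +0.549749 = +0.514161;  D = -0.502214-0.110193i
d^2_{2,0}: single k=0 term ⇒ +0.139874;  D = +0.127025+0.058562i
Y_2^{m'}(θ=1.4888,φ=0.2511) and Σ D·Y over m':
  (+0.1270-0.0586i)·(+0.3363-0.1847i)  (+0.5022-0.1102i)·(+0.0611-0.0157i)  (+0.6574+0.0000i)·(-0.3090+0.0000i)  (-0.5022-0.1102i)·(-0.0611-0.0157i)  (+0.1270+0.0586i)·(+0.3363+0.1847i)
Y_2^0(R⁻¹ n̂) = -0.081450+0.000000i

Re=-0.0814 Im=0.0000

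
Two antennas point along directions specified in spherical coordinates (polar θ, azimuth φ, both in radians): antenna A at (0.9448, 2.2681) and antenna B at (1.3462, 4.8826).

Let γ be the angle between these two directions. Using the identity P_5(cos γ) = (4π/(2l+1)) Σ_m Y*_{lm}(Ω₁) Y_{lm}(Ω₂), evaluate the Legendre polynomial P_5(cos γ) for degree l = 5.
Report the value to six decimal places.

0.033890

Expand P_5 via completeness: Σ_{m} conj(Y_{5,m}) at Ω₁ times Y_{5,m} at Ω₂ —
  m=-5: (0.05485 - 0.15266j) × (0.30733 + 0.26941j) = 0.05798 - 0.03214j  (running Σ = 0.05798 - 0.03214j)
  m=-4: (-0.34808 + 0.12800j) × (0.22943 - 0.18585j) = -0.05607 + 0.09406j  (running Σ = 0.00191 + 0.06192j)
  m=-3: (0.33364 + 0.19152j) × (0.08672 + 0.15481j) = -0.00072 + 0.06826j  (running Σ = 0.00120 + 0.13018j)
  m=-2: (-0.00341 - 0.01917j) × (0.28782 - 0.10195j) = -0.00294 - 0.00517j  (running Σ = -0.00174 + 0.12501j)
  m=-1: (0.22188 - 0.26487j) × (0.01890 + 0.10994j) = 0.03331 + 0.01939j  (running Σ = 0.03157 + 0.14439j)
  m=0: (-0.11003 + 0.00000j) × (0.30430 + 0.00000j) = -0.03348 + 0.00000j  (running Σ = -0.00191 + 0.14439j)
  m=1: (-0.22188 - 0.26487j) × (-0.01890 + 0.10994j) = 0.03331 - 0.01939j  (running Σ = 0.03140 + 0.12501j)
  m=2: (-0.00341 + 0.01917j) × (0.28782 + 0.10195j) = -0.00294 + 0.00517j  (running Σ = 0.02847 + 0.13018j)
  m=3: (-0.33364 + 0.19152j) × (-0.08672 + 0.15481j) = -0.00072 - 0.06826j  (running Σ = 0.02775 + 0.06192j)
  m=4: (-0.34808 - 0.12800j) × (0.22943 + 0.18585j) = -0.05607 - 0.09406j  (running Σ = -0.02832 - 0.03214j)
  m=5: (-0.05485 - 0.15266j) × (-0.30733 + 0.26941j) = 0.05798 + 0.03214j  (running Σ = 0.02967 + 0.00000j)
Σ over m = 0.02967 + 0.00000j; ×(4π/11) → 0.03389 + 0.00000j. Real part: 0.033890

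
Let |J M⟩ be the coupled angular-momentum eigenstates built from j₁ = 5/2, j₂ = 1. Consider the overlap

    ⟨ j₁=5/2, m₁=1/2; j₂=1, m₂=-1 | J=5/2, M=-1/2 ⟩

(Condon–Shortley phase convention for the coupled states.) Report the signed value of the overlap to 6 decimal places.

+√(18/35) ≈ +0.717137

triangle: 1!*4!*1!/7! = 24/5040
(j±m)!: 3!*2!*0!*2!*2!*3! = 288
prefactor² = (2J+1)*Δ*N² = 288/35
  k=0: +1/(0!*1!*2!*0!*2!*1!) = 1/4
Σ = 1/4  ⇒  CG² = 288/35*(1/4)² = 18/35
CG = +√(18/35) = +0.717137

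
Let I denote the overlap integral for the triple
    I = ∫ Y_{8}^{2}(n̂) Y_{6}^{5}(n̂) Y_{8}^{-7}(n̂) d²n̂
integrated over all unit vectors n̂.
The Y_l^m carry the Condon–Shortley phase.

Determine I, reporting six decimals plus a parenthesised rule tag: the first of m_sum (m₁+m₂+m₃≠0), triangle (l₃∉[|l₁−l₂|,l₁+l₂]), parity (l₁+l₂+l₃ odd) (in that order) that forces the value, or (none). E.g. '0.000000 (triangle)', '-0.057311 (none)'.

-0.123243 (none)

Rules hold: Σm=0, L=22 even, 2≤8≤14.
N = 17·13·17 = 3757
Δ = 6!·10!·6!/23! = 1/13742520792
Racah Σ t=0..6: t=0:+1/41803776000 t=1:−1/435456000 t=2:+1/39813120 t=3:−1/18662400 t=4:+1/39813120 t=5:−1/435456000 t=6:+1/41803776000 = -11/1393459200
⇒ 3j(8 6 8; 0 0 0)² = 600/96577, sgn -1
Racah Σ t=5..6: t=5:−1/31352832000 t=6:+1/313528320000 = -1/34836480000
⇒ 3j(8 6 8; 2 5 -7)² = 243/29716, sgn +1
4πI² = N·(3j₀)²·(3jₘ)² = 36450/190969
I = -1·√(0.190869/4π) = -0.12324304
No selection rule forces the value: the integral is nonzero (none).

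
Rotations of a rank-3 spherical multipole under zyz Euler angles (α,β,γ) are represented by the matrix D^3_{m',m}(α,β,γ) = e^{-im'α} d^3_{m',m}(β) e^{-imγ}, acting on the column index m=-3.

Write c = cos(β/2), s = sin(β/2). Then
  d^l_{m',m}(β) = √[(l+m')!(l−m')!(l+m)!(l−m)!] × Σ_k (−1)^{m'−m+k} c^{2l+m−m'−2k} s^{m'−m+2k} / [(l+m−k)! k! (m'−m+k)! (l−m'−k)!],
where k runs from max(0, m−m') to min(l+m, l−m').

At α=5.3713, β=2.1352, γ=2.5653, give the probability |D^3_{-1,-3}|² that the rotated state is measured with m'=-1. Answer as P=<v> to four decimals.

P=0.0258

D^3_{-1,-3}(5.3713,2.1352,2.5653) = e^{-i·-1·5.3713}·d^3_{-1,-3}(2.1352)·e^{-i·-3·2.5653}. Compute d first:
c=cos(2.135200/2)=0.482228, s=sin(2.135200/2)=0.876046; N=√[2·24·1·720]=185.903201
k: max(0,(-3)−(-1))=0 … min(3+(-3),3−(-1))=0
  k=0: (−1)^2·185.9032/(48)·0.4822^4·0.8760^2 = +0.160735
d^3_{-1,-3}(2.1352) = +0.160735
|D^3_{-1,-3}|² = |d^3_{-1,-3}(β)|² = (+0.160735)² = 0.025836 (the z-rotation phases have unit modulus)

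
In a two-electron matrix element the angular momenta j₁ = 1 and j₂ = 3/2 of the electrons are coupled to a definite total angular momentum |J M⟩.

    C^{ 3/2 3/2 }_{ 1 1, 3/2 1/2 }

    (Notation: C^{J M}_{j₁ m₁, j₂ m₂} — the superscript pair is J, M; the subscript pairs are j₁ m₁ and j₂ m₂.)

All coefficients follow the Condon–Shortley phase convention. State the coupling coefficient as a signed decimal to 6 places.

triangle: 1!×1!×2!/5! = 2/120
(j±m)!: 2!×0!×2!×1!×3!×0! = 24
prefactor² = (2J+1)×Δ×N² = 8/5
  k=0: +1/(0!×1!×0!×2!×1!×0!) = 1/2
Σ = 1/2  ⇒  CG² = 8/5×(1/2)² = 2/5
CG = +√(2/5) = +0.632456

+√(2/5) = +0.632456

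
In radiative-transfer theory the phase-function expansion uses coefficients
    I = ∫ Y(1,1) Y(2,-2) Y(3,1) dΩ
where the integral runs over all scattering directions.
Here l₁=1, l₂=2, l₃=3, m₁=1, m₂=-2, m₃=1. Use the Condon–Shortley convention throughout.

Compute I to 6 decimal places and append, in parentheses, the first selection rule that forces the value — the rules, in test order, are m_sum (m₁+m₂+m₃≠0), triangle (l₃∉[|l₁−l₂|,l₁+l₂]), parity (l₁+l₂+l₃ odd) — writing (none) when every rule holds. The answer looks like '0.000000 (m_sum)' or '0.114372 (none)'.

-0.082589 (none)

Checks pass: Σm=0; 6 even; l₃=3∈[1,3].
(2·1+1)(2·2+1)(2·3+1) = 105
Δ: 0! 2! 4! / 7! → 1/105
sum: t=0:+1/4 = 1/4
3j²(1 2 3; 0 0 0) = Δ·Π!·Σ² = 3/35  (sign -1)
sum: t=0:+1/48 = 1/48
3j²(1 2 3; 1 -2 1) = Δ·Π!·Σ² = 1/105  (sign +1)
combine: 4πI² = 105·3/35·1/105 = 3/35
take √, sign -1: I = -0.08258890
No selection rule forces the value: the integral is nonzero (none).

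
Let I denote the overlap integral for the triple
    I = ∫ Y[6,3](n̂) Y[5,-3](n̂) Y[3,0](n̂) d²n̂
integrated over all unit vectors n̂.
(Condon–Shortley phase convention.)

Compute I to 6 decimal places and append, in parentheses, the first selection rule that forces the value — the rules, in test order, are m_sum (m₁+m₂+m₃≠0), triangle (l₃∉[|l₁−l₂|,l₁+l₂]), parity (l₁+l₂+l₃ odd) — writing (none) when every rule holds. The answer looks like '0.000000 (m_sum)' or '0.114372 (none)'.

0.036034 (none)

m-sum 0 ✓  L=14 even ✓  1≤3≤11 ✓
Π(2lᵢ+1) = 13×11×7 = 1001
triangle coeff Δ(6,5,3) = 1/675675
Σ_t [3,5]: t=3:−1/8640 t=4:+1/2304 t=5:−1/8640 = 7/34560
(3j)²=7/429 [(6 5 3; 0 0 0)], sign=-1
Σ_t [0,2]: t=0:+1/483840 t=1:−1/20160 t=2:+1/17280 = 1/96768
(3j)²=1/1001 [(6 5 3; 3 -3 0)], sign=-1
⇒ 4πI² = 7/429
I = (+1)√(7/429/(4π)) = 0.03603425
No selection rule forces the value: the integral is nonzero (none).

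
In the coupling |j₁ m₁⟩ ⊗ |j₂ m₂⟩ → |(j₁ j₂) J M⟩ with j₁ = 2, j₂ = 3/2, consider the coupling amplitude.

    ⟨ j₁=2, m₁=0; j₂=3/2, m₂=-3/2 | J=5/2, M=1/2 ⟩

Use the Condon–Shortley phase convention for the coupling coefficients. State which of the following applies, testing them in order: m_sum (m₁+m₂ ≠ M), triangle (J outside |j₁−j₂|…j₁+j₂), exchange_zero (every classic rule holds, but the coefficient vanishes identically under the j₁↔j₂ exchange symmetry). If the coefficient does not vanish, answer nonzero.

m-sum: m₁+m₂ = 0+(-3/2) = -3/2, M = 1/2  ✗ ⇒ coefficient is 0

m_sum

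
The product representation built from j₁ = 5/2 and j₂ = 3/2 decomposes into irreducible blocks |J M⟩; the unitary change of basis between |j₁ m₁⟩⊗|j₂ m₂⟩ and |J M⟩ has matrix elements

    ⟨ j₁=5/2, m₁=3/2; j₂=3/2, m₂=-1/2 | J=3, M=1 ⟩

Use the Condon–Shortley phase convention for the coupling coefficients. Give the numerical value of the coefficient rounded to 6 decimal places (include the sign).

triangle: 1!×4!×2!/8! = 48/40320
(j±m)!: 4!×1!×1!×2!×4!×2! = 2304
prefactor² = (2J+1)×Δ×N² = 96/5
  k=0: +1/(0!×1!×1!×1!×3!×1!) = 1/6
  k=1: −1/(1!×0!×0!×0!×4!×2!) = -1/48
Σ = 7/48  ⇒  CG² = 96/5×(7/48)² = 49/120
CG = +√(49/120) = +0.639010

+0.639010  (= +√(49/120))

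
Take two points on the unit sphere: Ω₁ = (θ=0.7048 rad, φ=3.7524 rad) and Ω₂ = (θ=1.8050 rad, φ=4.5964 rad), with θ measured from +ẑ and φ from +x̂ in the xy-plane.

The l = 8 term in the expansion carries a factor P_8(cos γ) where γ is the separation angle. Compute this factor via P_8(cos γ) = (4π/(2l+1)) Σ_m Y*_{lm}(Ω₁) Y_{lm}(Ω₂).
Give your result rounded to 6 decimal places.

Term-by-term m-sum for l=8 (normalisation 4π/17 = 0.739198):
  m=-8: (0.00277 - 0.01576j) × (0.24762 + 0.33059j) = 0.00590 - 0.00299j  (running Σ = 0.00590 - 0.00299j)
  m=-7: (0.03183 + 0.06819j) × (-0.28602 + 0.27124j) = -0.02760 - 0.01087j  (running Σ = -0.02170 - 0.01386j)
  m=-6: (-0.18576 - 0.10716j) × (0.04702 + 0.03928j) = -0.00453 - 0.01233j  (running Σ = -0.02623 - 0.02619j)
  m=-5: (0.40174 - 0.03527j) × (-0.19739 + 0.30131j) = -0.06867 + 0.12801j  (running Σ = -0.09490 + 0.10182j)
  m=-4: (-0.35600 + 0.29886j) × (-0.05734 - 0.02869j) = 0.02899 - 0.00692j  (running Σ = -0.06591 + 0.09490j)
  m=-3: (0.04888 - 0.18255j) × (-0.10896 + 0.30039j) = 0.04951 + 0.03457j  (running Σ = -0.01641 + 0.12947j)
  m=-2: (-0.09548 - 0.26224j) × (-0.11429 - 0.02700j) = 0.00383 + 0.03255j  (running Σ = -0.01257 + 0.16202j)
  m=-1: (0.27883 + 0.19521j) × (-0.03436 + 0.29488j) = -0.06715 + 0.07551j  (running Σ = -0.07972 + 0.23754j)
  m=0: (0.18085 + 0.00000j) × (-0.13249 + 0.00000j) = -0.02396 + 0.00000j  (running Σ = -0.10368 + 0.23754j)
  m=1: (-0.27883 + 0.19521j) × (0.03436 + 0.29488j) = -0.06715 - 0.07551j  (running Σ = -0.17082 + 0.16202j)
  m=2: (-0.09548 + 0.26224j) × (-0.11429 + 0.02700j) = 0.00383 - 0.03255j  (running Σ = -0.16699 + 0.12947j)
  m=3: (-0.04888 - 0.18255j) × (0.10896 + 0.30039j) = 0.04951 - 0.03457j  (running Σ = -0.11748 + 0.09490j)
  m=4: (-0.35600 - 0.29886j) × (-0.05734 + 0.02869j) = 0.02899 + 0.00692j  (running Σ = -0.08850 + 0.10182j)
  m=5: (-0.40174 - 0.03527j) × (0.19739 + 0.30131j) = -0.06867 - 0.12801j  (running Σ = -0.15717 - 0.02619j)
  m=6: (-0.18576 + 0.10716j) × (0.04702 - 0.03928j) = -0.00453 + 0.01233j  (running Σ = -0.16169 - 0.01386j)
  m=7: (-0.03183 + 0.06819j) × (0.28602 + 0.27124j) = -0.02760 + 0.01087j  (running Σ = -0.18929 - 0.00299j)
  m=8: (0.00277 + 0.01576j) × (0.24762 - 0.33059j) = 0.00590 + 0.00299j  (running Σ = -0.18340 - 0.00000j)
Accumulated sum -0.18340 - 0.00000j; after 4π/(2l+1) scaling, -0.13557 - 0.00000j ⇒ P_8 = -0.135567

-0.135567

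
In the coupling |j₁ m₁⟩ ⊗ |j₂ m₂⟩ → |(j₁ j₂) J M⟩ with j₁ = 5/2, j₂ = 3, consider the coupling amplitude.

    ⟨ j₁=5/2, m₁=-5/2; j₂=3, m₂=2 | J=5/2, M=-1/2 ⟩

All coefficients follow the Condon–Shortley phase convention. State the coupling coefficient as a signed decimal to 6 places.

−√(5/14) ≈ -0.597614

√[6·3!2!3!/9! · 0!5!5!1!2!3!] = √(1440/7)
  +(−1)^3/∏(3,0,2,2,0,1)! = -1/24  (running -1/24)
⟨..|..⟩ = √(1440/7)·(-1/24) = -0.597614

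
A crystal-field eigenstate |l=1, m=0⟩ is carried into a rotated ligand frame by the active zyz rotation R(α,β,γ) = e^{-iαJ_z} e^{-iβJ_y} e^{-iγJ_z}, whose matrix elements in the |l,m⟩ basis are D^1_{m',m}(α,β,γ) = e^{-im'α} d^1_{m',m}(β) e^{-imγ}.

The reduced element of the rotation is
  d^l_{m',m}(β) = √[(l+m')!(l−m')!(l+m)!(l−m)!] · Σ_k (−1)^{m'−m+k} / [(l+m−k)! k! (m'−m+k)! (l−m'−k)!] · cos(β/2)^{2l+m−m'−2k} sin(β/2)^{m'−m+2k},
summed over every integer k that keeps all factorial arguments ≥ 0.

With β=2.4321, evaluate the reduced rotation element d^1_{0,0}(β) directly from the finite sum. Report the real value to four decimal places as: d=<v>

d=-0.7587

d^1_{0,0}(β=2.4321) via the finite sum:
With c≡cos(β/2)=0.347352 and s≡sin(β/2)=0.937735, N=[1·1·1·1]^{1/2}=1.000000
The bounds max(0,m−m')=0 and min(l+m,l−m')=1 give 2 terms
  k=0: (−1)^0·1.0000/(1)·0.3474^2·0.9377^0 = +0.120654
  k=1: (−1)^1·1.0000/(1)·0.3474^0·0.9377^2 = -0.879346
d^1_{0,0}(2.4321) = +0.120654 -0.879346 = -0.758692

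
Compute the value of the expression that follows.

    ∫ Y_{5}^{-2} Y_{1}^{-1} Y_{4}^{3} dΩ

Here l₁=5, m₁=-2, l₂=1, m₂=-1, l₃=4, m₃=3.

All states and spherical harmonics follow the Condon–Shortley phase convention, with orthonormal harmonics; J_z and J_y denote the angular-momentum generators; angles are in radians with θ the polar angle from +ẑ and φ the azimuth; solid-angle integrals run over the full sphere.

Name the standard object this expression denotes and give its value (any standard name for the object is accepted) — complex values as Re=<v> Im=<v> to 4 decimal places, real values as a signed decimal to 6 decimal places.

Gaunt coefficient, +0.085055

This is a Gaunt coefficient — the integral of a triple product of spherical harmonics over the sphere.
m-sum 0 ✓  L=10 even ✓  4≤4≤6 ✓
Π(2lᵢ+1) = 11×3×9 = 297
triangle coeff Δ(5,1,4) = 1/495
Σ_t [1,1]: t=1:−1/576 = -1/576
(3j)²=5/99 [(5 1 4; 0 0 0)], sign=-1
Σ_t [0,0]: t=0:+1/10080 = 1/10080
(3j)²=1/165 [(5 1 4; -2 -1 3)], sign=-1
⇒ 4πI² = 1/11
I = (+1)√(1/11/(4π)) = 0.08505478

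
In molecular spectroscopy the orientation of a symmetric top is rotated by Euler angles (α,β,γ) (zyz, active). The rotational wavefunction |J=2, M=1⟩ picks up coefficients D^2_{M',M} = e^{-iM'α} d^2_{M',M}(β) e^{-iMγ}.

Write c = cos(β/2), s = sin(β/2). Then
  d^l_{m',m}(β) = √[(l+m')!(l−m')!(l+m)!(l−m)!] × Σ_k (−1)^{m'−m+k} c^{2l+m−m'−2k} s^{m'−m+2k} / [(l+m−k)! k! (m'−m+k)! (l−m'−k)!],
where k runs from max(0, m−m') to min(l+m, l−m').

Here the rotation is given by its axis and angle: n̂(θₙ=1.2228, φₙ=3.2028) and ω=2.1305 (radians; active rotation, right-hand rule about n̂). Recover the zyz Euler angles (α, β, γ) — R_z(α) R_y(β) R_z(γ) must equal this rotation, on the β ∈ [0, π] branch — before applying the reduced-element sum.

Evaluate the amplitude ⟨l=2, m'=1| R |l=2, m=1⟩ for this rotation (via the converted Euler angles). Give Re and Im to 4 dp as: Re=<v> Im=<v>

Axis–angle → zyz. n̂ = (sinθₙcosφₙ, sinθₙsinφₙ, cosθₙ) = (-0.938298, -0.057503, +0.341015), ω = 2.1305.
R = I cosω + sinω [n̂]ₓ + (1−cosω) n̂n̂ᵀ gives
  R = [+0.816904, -0.206379, -0.538587; +0.371581, -0.525873, +0.765105; -0.441130, -0.825145, -0.352901]
β = atan2(√(R₁₃²+R₂₃²), R₃₃) = 1.931466; α = atan2(R₂₃, R₁₃) mod 2π = 2.184161; γ = atan2(R₃₂, −R₃₁) mod 2π = 5.203339
Split into d^2_{1,1}(β=1.9315) × two z-phases.
Half-angle: c=0.568814, s=0.822466. N=√(6·1·6·1)=6.000000
k∈{0,1} keeps every argument non-negative
  k=0: (−1)^0·6.0000/(6)·0.5688^4·0.8225^0 = +0.104684
  k=1: (−1)^1·6.0000/(2)·0.5688^2·0.8225^2 = -0.656596
d^2_{1,1}(1.9315) = +0.104684 -0.656596 = -0.551911
Phases: e^{-i·(1)·2.1842}=-0.575622-0.817716i, e^{-i·(1)·5.2033}=+0.471464+0.881885i ⇒ D=-0.248220+0.492943i

Re=-0.2482 Im=0.4929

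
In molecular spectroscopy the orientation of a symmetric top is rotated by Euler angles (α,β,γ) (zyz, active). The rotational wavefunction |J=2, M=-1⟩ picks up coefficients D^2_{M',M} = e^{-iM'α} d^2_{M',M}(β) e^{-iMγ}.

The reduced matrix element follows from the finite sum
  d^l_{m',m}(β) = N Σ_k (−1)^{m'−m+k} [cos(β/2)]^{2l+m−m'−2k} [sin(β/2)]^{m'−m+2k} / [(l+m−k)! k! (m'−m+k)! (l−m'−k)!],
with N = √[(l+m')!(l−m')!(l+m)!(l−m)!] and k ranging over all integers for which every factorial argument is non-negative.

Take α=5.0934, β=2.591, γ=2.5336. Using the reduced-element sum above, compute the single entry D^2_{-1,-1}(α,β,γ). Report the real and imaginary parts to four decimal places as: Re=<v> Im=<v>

First d^2_{-1,-1}(β=2.5910), then the phase factors e^{-i(-1)α} and e^{-i(-1)γ}:
c=cos(2.591000/2)=0.271832, s=sin(2.591000/2)=0.962345; N=√[1·6·1·6]=6.000000
Admissible k: 0..1 (factorial args all ≥0)
  k=0: (−1)^0·6.0000/(6)·0.2718^4·0.9623^0 = +0.005460
  k=1: (−1)^1·6.0000/(2)·0.2718^2·0.9623^2 = -0.205298
d^2_{-1,-1}(2.5910) = +0.005460 -0.205298 = -0.199838
D = (+0.371859-0.928289i)·(-0.199838)·(-0.820796+0.571221i) = -0.044971-0.194712i

Re=-0.0450 Im=-0.1947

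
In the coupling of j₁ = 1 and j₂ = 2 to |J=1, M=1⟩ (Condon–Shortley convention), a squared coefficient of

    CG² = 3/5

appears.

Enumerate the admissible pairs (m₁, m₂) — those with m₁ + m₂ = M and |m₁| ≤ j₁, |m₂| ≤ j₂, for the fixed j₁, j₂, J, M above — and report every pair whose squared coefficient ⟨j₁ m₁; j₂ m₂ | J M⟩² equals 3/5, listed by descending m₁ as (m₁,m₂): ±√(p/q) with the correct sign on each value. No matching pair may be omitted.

Admissible pairs with m₁+m₂ = M = 1: (-1,2), (0,1), (1,0)
  (m₁,m₂)=(1,0): CG² = 1/10, CG = +√(1/10)
  (m₁,m₂)=(0,1): CG² = 3/10, CG = −√(3/10)
  (m₁,m₂)=(-1,2): CG² = 3/5, CG = +√(3/5)   ← matches the target
Pairs with CG² = 3/5: (-1,2): +√(3/5)

(-1,2): +√(3/5)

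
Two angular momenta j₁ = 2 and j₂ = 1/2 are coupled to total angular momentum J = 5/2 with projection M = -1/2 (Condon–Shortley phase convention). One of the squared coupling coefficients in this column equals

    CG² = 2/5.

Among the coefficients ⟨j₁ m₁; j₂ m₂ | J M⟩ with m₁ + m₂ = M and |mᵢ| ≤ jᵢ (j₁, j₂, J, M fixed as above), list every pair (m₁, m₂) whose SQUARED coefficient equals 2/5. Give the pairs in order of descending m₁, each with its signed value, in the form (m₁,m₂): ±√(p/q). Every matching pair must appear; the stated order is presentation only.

Admissible pairs with m₁+m₂ = M = -1/2: (-1,1/2), (0,-1/2)
  (m₁,m₂)=(0,-1/2): CG² = 3/5, CG = +√(3/5)
  (m₁,m₂)=(-1,1/2): CG² = 2/5, CG = +√(2/5)   ← matches the target
Pairs with CG² = 2/5: (-1,1/2): +√(2/5)

(-1,1/2): +√(2/5)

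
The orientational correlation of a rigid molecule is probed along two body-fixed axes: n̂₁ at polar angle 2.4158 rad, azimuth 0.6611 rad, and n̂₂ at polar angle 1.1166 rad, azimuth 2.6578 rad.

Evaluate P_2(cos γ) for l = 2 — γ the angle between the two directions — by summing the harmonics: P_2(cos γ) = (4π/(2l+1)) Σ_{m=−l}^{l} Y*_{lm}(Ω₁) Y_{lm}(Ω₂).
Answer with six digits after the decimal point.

-0.004787

Term-by-term m-sum for l=2 (normalisation 4π/5 = 2.513274):
  m=-2: (0.04187 + 0.16494j) × (0.17695 + 0.25687j) = -0.03496 + 0.03994j  (running Σ = -0.03496 + 0.03994j)
  m=-1: (-0.30273 - 0.23548j) × (-0.26963 - 0.14167j) = 0.04826 + 0.10638j  (running Σ = 0.01330 + 0.14632j)
  m=0: (0.21396 + 0.00000j) × (-0.13326 + 0.00000j) = -0.02851 + 0.00000j  (running Σ = -0.01521 + 0.14632j)
  m=1: (0.30273 - 0.23548j) × (0.26963 - 0.14167j) = 0.04826 - 0.10638j  (running Σ = 0.03305 + 0.03994j)
  m=2: (0.04187 - 0.16494j) × (0.17695 - 0.25687j) = -0.03496 - 0.03994j  (running Σ = -0.00190 + 0.00000j)
Σ over m = -0.00190 + 0.00000j; ×(4π/5) → -0.00479 + 0.00000j. Real part: -0.004787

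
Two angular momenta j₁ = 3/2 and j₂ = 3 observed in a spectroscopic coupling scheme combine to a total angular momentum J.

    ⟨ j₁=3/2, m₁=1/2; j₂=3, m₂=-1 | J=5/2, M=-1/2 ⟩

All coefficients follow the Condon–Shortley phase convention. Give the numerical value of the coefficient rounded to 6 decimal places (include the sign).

−√(1/70) ≈ -0.119523

√[6·2!1!4!/8! · 2!1!2!4!2!3!] = √(288/35)
  +(−1)^0/∏(0,2,1,2,0,2)! = 1/8  (running 1/8)
  +(−1)^1/∏(1,1,0,1,1,3)! = -1/6  (running -1/24)
⟨..|..⟩ = √(288/35)·(-1/24) = -0.119523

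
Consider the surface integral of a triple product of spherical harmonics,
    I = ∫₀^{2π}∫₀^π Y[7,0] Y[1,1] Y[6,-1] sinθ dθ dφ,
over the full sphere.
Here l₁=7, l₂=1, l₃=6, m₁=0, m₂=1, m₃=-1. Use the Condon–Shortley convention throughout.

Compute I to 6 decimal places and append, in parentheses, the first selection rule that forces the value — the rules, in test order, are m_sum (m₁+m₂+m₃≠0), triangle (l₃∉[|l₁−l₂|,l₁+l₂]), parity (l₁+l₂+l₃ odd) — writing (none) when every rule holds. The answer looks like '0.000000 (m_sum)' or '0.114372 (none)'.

0.160342 (none)

Rules hold: Σm=0, L=14 even, 6≤6≤8.
N = 15·3·13 = 585
Δ = 2!·12!·0!/15! = 1/1365
Racah Σ t=1..1: t=1:−1/518400 = -1/518400
⇒ 3j(7 1 6; 0 0 0)² = 7/195, sgn -1
Racah Σ t=2..2: t=2:+1/1209600 = 1/1209600
⇒ 3j(7 1 6; 0 1 -1)² = 1/65, sgn -1
4πI² = N·(3j₀)²·(3jₘ)² = 21/65
I = +1·√(0.323077/4π) = 0.16034227
No selection rule forces the value: the integral is nonzero (none).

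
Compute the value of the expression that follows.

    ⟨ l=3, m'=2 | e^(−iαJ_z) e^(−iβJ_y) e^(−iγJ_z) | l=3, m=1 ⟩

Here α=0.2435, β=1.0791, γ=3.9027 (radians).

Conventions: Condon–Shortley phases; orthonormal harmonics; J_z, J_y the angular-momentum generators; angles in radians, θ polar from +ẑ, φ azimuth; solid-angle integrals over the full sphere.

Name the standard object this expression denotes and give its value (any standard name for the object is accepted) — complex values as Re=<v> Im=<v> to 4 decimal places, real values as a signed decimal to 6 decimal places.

This is a Wigner D-matrix element — the rotation-matrix element ⟨l m'| R(α,β,γ) |l m⟩ in the angular-momentum basis.
Split into d^3_{2,1}(β=1.0791) × two z-phases.
c=cos(1.079100/2)=0.857940, s=sin(1.079100/2)=0.513750; N=√[120·1·24·2]=75.894664
The bounds max(0,m−m')=0 and min(l+m,l−m')=1 give 2 terms
  k=0: (−1)^1·75.8947/(24)·0.8579^5·0.5137^1 = -0.755155
  k=1: (−1)^2·75.8947/(12)·0.8579^3·0.5137^3 = +0.541572
d^3_{2,1}(1.0791) = -0.755155 +0.541572 = -0.213583
Attach z-rotation phases: D = e^{-i(2)(0.2435)}·(-0.213583)·e^{-i(1)(3.9027)} = +0.067731-0.202560i

Wigner D-matrix element, Re=0.0677 Im=-0.2026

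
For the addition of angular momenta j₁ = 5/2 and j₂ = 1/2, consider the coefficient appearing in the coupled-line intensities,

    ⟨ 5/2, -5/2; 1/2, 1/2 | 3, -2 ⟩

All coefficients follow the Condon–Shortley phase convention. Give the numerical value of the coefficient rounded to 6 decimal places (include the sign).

+0.408248  (= +√(1/6))

triangle: 0!·5!·1!/7! = 120/5040
(j±m)!: 0!·5!·1!·0!·1!·5! = 14400
prefactor² = (2J+1)·Δ·N² = 2400
  k=0: +1/(0!·0!·5!·1!·0!·0!) = 1/120
Σ = 1/120  ⇒  CG² = 2400·(1/120)² = 1/6
CG = +√(1/6) = +0.408248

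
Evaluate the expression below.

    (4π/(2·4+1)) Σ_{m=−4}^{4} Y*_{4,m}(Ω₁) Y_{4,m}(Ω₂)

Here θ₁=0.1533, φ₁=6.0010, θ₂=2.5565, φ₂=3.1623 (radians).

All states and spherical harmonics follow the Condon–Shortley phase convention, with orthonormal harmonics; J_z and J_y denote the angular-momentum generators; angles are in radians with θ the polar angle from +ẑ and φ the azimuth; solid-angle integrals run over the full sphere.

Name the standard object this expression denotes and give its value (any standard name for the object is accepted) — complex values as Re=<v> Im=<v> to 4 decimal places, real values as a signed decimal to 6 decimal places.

Legendre polynomial (addition theorem), +0.234575

This sum is the spherical-harmonic addition theorem: it equals the Legendre polynomial P_l(cos γ) of the angle γ between the two directions.
Summing Y*_{l m}(θ₁,φ₁)·Y_{l m}(θ₂,φ₂) over m ∈ [−4, 4]; prefactor 4π/(2·4+1) = 1.396263:
  m=-4: Y*=(0.000103, -0.000217)  Y=(0.041028, -0.003406)  product (0.000003, -0.000009)
  m=-3: Y*=(0.002918, -0.003299)  Y=(0.175433, -0.010912)  product (0.000476, -0.000611)
  m=-2: Y*=(0.038468, -0.024352)  Y=(0.394012, -0.016327)  product (0.014759, -0.010223)
  m=-1: Y*=(0.263087, -0.076275)  Y=(0.406123, -0.008411)  product (0.106204, -0.033190)
  m=+0: Y*=(0.749632, -0.000000)  Y=(-0.099893, 0.000000)  product (-0.074883, 0.000000)
  m=+1: Y*=(-0.263087, -0.076275)  Y=(-0.406123, -0.008411)  product (0.106204, 0.033190)
  m=+2: Y*=(0.038468, 0.024352)  Y=(0.394012, 0.016327)  product (0.014759, 0.010223)
  m=+3: Y*=(-0.002918, -0.003299)  Y=(-0.175433, -0.010912)  product (0.000476, 0.000611)
  m=+4: Y*=(0.000103, 0.000217)  Y=(0.041028, 0.003406)  product (0.000003, 0.000009)
Total Σ_m = (0.168002, -0.000000). Multiply by 1.396263: (0.234575, -0.000000). P_4(cos γ) = 0.234575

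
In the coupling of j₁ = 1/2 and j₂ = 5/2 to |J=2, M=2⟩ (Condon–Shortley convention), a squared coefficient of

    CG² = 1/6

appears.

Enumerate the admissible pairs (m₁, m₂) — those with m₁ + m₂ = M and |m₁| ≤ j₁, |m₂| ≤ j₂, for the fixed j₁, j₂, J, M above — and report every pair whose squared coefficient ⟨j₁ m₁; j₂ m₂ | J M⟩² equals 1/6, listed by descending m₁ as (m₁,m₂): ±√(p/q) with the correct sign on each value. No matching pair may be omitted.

Admissible pairs with m₁+m₂ = M = 2: (-1/2,5/2), (1/2,3/2)
  (m₁,m₂)=(1/2,3/2): CG² = 1/6, CG = +√(1/6)   ← matches the target
  (m₁,m₂)=(-1/2,5/2): CG² = 5/6, CG = −√(5/6)
Pairs with CG² = 1/6: (1/2,3/2): +√(1/6)

(1/2,3/2): +√(1/6)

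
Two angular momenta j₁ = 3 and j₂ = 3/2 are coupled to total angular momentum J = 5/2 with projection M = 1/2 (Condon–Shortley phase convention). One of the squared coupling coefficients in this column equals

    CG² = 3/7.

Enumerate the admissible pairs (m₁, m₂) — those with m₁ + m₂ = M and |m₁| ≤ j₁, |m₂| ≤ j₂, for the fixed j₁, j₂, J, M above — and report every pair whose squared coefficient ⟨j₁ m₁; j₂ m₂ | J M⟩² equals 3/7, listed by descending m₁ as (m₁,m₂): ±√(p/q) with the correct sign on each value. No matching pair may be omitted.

Admissible pairs with m₁+m₂ = M = 1/2: (-1,3/2), (0,1/2), (1,-1/2), (2,-3/2)
  (m₁,m₂)=(2,-3/2): CG² = 3/7, CG = +√(3/7)   ← matches the target
  (m₁,m₂)=(1,-1/2): CG² = 1/70, CG = −√(1/70)
  (m₁,m₂)=(0,1/2): CG² = 6/35, CG = −√(6/35)
  (m₁,m₂)=(-1,3/2): CG² = 27/70, CG = +√(27/70)
Pairs with CG² = 3/7: (2,-3/2): +√(3/7)

(2,-3/2): +√(3/7)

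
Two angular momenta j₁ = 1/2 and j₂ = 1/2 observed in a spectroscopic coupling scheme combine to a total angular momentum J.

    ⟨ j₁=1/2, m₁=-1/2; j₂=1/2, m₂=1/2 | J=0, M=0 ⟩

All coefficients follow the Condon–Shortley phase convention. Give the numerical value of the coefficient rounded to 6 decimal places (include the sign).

-0.707107

j₁+j₂−J=1  J+j₁−j₂=0  J−j₁+j₂=0  j₁+j₂+J+1=2
(j₁±m₁, j₂±m₂, J±M) = (0,1,1,0,0,0)
P² = 1/2
sum k=1..1:
  [1] −1/1 = -1
S = -1
C² = P²·S² = 1/2 ; C = -0.707107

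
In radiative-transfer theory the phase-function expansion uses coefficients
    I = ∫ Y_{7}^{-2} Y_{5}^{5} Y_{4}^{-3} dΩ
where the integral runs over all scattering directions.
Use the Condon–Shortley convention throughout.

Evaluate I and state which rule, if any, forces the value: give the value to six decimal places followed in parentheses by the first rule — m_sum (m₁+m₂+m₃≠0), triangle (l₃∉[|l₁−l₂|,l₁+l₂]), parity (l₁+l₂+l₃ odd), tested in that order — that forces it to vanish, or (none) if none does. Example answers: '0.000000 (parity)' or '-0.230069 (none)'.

Checks pass: Σm=0; 16 even; l₃=4∈[2,12].
(2·7+1)(2·5+1)(2·4+1) = 1485
Δ: 8! 6! 2! / 17! → 1/6126120
sum: t=3:−1/69120 t=4:+1/20736 t=5:−1/69120 = 1/51840
3j²(7 5 4; 0 0 0) = Δ·Π!·Σ² = 280/21879  (sign +1)
sum: t=8:+1/9676800 = 1/9676800
3j²(7 5 4; -2 5 -3) = Δ·Π!·Σ² = 27/19448  (sign -1)
combine: 4πI² = 1485·280/21879·27/19448 = 14175/537251
take √, sign -1: I = -0.04582136
No selection rule forces the value: the integral is nonzero (none).

-0.045821 (none)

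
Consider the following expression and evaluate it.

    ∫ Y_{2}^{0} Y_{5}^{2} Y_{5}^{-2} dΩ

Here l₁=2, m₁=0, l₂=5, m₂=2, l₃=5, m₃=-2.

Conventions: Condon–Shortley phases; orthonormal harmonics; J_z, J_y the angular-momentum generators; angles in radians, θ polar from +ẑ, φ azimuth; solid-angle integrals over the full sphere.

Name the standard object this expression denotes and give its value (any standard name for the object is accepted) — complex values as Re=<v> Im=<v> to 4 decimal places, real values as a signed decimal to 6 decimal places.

Gaunt coefficient, +0.097044

This is a Gaunt coefficient — the integral of a triple product of spherical harmonics over the sphere.
m-sum 0 ✓  L=12 even ✓  3≤5≤7 ✓
Π(2lᵢ+1) = 5×11×11 = 605
triangle coeff Δ(2,5,5) = 1/38610
Σ_t [0,2]: t=0:+1/2880 t=1:−1/576 t=2:+1/2880 = -1/960
(3j)²=10/429 [(2 5 5; 0 0 0)], sign=+1
Σ_t [0,2]: t=0:+1/20160 t=1:−1/1440 t=2:+1/2880 = -1/3360
(3j)²=6/715 [(2 5 5; 0 2 -2)], sign=+1
⇒ 4πI² = 20/169
I = (+1)√(20/169/(4π)) = 0.09704356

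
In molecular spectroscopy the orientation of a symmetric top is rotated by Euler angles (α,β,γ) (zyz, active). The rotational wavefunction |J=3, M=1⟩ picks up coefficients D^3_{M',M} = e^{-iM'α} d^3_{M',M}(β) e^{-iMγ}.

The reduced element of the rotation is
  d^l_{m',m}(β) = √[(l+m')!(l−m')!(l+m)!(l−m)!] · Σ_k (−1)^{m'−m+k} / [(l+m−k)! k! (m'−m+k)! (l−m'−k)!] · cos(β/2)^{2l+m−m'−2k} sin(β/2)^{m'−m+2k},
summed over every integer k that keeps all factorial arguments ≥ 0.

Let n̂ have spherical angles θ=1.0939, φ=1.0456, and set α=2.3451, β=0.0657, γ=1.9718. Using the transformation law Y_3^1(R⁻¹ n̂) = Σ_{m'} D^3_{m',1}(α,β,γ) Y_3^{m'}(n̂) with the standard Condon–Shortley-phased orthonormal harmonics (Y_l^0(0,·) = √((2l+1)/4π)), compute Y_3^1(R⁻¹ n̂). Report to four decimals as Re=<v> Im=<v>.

Need the full column D^3_{m',1} for m'=−3..3 at α=2.3451, β=0.0657, γ=1.9718.
cos(β/2)=0.999460, sin(β/2)=0.032844
d^3_{-3,1}: single k=4 term ⇒ +0.000005;  D = +0.000002-0.000004i
d^3_{-2,1}: k∈[3..4] ⇒ +0.000224 -0.000000 = +0.000224;  D = -0.000204+0.000092i
d^3_{-1,1}: k∈[2..4] ⇒ +0.006458 -0.000009 +0.000000 = +0.006449;  D = +0.006005+0.002352i
d^3_{0,1}: k∈[1..3] ⇒ +0.113469 -0.000368 +0.000000 = +0.113101;  D = -0.044148-0.104129i
d^3_{1,1}: k∈[0..2] ⇒ +0.996767 -0.008611 +0.000007 = +0.988163;  D = -0.380699+0.911885i
d^3_{2,1}: k∈[0..1] ⇒ -0.103582 +0.000224 = -0.103359;  D = -0.096031+0.038224i
d^3_{3,1}: single k=0 term ⇒ +0.004169;  D = -0.003811-0.001691i
Y_3^{m'}(θ=1.0939,φ=1.0456) and Σ D·Y over m':
  (+0.0000-0.0000i)·(-0.2926-0.0014i)  (-0.0002+0.0001i)·(-0.1841-0.3213i)  (+0.0060+0.0024i)·(+0.0077-0.0133i)  (-0.0441-0.1041i)·(-0.3334+0.0000i)  (-0.3807+0.9119i)·(-0.0077-0.0133i)  (-0.0960+0.0382i)·(-0.1841+0.3213i)  (-0.0038-0.0017i)·(+0.2926-0.0014i)
Y_3^1(R⁻¹ n̂) = +0.034204-0.005634i

Re=0.0342 Im=-0.0056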